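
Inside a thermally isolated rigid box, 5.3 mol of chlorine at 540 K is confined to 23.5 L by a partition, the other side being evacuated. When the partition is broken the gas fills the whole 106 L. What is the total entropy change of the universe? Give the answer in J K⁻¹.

ΔS_universe = 66.4 J/K

No heat is exchanged and no work is done, so the ideal-gas temperature stays constant.
Entropy is a state function; using a reversible isothermal path, ΔS_gas = nR ln(V₂/V₁) = 5.3 × 8.314 × ln(106/23.5) = 66.4 J/K.
The insulated surroundings exchange no heat, so ΔS_surr = 0 and ΔS_universe = ΔS_gas.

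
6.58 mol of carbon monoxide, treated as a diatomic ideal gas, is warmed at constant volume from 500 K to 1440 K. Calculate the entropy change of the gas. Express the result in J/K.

ΔS = 145 J/K

At constant volume, ΔS = nC_V ln(T₂/T₁) with C_V = 5R/2 = 20.79 J mol⁻¹ K⁻¹.
ΔS = 6.58 × 20.79 × ln(1440/500) = 145 J/K.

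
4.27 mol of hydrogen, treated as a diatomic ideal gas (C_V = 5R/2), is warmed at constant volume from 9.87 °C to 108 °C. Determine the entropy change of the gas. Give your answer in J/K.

ΔS = 26.4 J/K

In kelvin: T₁ = 283.02 K, T₂ = 381.15 K. At constant volume, ΔS = nC_V ln(T₂/T₁) with C_V = 5R/2 = 20.79 J mol⁻¹ K⁻¹.
ΔS = 4.27 × 20.79 × ln(381.15/283.02) = 26.4 J/K.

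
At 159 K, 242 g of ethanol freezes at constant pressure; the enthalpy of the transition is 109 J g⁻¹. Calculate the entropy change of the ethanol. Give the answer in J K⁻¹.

Heat released by the substance: Q = −mL = −242 × 109 = −26378 J.
At constant T, ΔS = Q_rev/T = −26378 / 159 = -166 J/K.

ΔS = -166 J/K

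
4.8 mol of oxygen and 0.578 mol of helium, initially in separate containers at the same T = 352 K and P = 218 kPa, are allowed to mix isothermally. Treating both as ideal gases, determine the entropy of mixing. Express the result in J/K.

Mole fractions: x_A = 4.8/5.38 = 0.893, x_B = 0.107.
ΔS_mix = −R(n_A ln x_A + n_B ln x_B) = −8.314 × (4.8 ln 0.893 + 0.578 ln 0.107) = 15.3 J/K.

ΔS_mix = 15.3 J/K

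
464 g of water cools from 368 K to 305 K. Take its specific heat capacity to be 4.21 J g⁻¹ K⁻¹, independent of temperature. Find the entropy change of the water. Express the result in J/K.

ΔS = ∫dQ_rev/T = m c ln(T₂/T₁) = 464 × 4.21 × ln(305/368) = -367 J/K.

ΔS = -367 J/K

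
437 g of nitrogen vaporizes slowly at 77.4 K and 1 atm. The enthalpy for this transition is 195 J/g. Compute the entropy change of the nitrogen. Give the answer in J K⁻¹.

ΔS = 1100 J/K

Heat absorbed by the substance: Q = mL = 437 × 195 = 85215 J.
At constant T, ΔS = Q_rev/T = 85215 / 77.4 = 1100 J/K.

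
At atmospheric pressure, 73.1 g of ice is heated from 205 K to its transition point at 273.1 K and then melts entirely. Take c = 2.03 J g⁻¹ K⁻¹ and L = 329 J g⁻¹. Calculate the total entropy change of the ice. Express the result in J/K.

ΔS = 131 J/K

Warming step: ΔS₁ = m c ln(T_tr/T_i) = 73.1 × 2.03 × ln(273.1/205) = 42.56 J/K.
Phase change: ΔS₂ = +mL/T_tr = 73.1 × 329 / 273.1 = 88.06 J/K.
ΔS_total = (42.56) + (88.06) = 131 J/K.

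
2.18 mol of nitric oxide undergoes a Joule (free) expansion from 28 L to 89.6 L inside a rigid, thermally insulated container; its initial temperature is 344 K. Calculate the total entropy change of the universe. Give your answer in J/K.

For an ideal gas in free expansion Q = 0 and W = 0, so T is unchanged.
Entropy is a state function; using a reversible isothermal path, ΔS_gas = nR ln(V₂/V₁) = 2.18 × 8.314 × ln(89.6/28) = 21.1 J/K.
The insulated surroundings exchange no heat, so ΔS_surr = 0 and ΔS_universe = ΔS_gas.

ΔS_universe = 21.1 J/K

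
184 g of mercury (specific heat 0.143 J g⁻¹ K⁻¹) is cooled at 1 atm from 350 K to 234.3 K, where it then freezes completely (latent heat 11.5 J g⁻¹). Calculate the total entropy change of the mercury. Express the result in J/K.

Cooling step: ΔS₁ = m c ln(T_tr/T_i) = 184 × 0.143 × ln(234.3/350) = -10.56 J/K.
Phase change: ΔS₂ = −mL/T_tr = −184 × 11.5 / 234.3 = -9.031 J/K.
ΔS_total = (-10.56) + (-9.031) = -19.6 J/K.

ΔS = -19.6 J/K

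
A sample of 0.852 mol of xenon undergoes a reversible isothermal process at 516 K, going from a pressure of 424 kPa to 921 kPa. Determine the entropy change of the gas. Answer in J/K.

For an isothermal ideal gas ΔS_gas = nR ln(P₁/P₂) = 0.852 × 8.314 × ln(424/921) = -5.49 J/K.

ΔS_gas = -5.49 J/K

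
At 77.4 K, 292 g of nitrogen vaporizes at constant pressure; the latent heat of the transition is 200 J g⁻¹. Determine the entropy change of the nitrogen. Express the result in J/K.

Heat absorbed by the substance: Q = mL = 292 × 200 = 58400 J.
At constant T, ΔS = Q_rev/T = 58400 / 77.4 = 755 J/K.

ΔS = 755 J/K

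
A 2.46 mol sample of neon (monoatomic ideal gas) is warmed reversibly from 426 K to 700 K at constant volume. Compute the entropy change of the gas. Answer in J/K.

At constant volume, ΔS = nC_V ln(T₂/T₁) with C_V = 3R/2 = 12.47 J mol⁻¹ K⁻¹.
ΔS = 2.46 × 12.47 × ln(700/426) = 15.2 J/K.

ΔS = 15.2 J/K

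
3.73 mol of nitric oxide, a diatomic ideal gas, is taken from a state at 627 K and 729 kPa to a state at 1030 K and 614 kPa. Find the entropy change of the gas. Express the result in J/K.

ΔS = nC_p ln(T₂/T₁) − nR ln(P₂/P₁), with C_p = 7R/2 = 29.1 J mol⁻¹ K⁻¹ for a diatomic ideal gas.
ΔS = 3.73 × [29.1 × ln(1030/627) − 8.314 × ln(614/729)] = 59.2 J/K.

ΔS = 59.2 J/K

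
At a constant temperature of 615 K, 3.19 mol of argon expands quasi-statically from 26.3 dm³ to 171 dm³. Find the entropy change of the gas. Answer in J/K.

ΔS_gas = 49.7 J/K

For an isothermal ideal gas ΔS_gas = nR ln(V₂/V₁) = 3.19 × 8.314 × ln(171/26.3) = 49.7 J/K.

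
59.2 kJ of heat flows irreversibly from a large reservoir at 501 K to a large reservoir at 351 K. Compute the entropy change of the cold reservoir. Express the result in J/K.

ΔS_cold = 169 J/K

The cold reservoir gains heat Q, so ΔS_cold = +Q/T_C = 59200/351 = 169 J/K.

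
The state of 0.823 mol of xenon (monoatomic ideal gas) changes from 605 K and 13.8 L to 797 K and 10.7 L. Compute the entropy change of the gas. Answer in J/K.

Entropy is a state function: ΔS = nC_V ln(T₂/T₁) + nR ln(V₂/V₁), with C_V = 3R/2 = 12.47 J mol⁻¹ K⁻¹ for a monoatomic ideal gas.
ΔS = 0.823 × [12.47 × ln(797/605) + 8.314 × ln(10.7/13.8)] = 1.09 J/K.

ΔS = 1.09 J/K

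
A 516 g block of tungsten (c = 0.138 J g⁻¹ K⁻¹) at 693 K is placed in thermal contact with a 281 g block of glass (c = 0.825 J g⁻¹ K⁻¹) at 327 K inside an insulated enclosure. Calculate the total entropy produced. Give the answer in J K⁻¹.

Energy balance: T_f = (m₁c₁T₁ + m₂c₂T₂)/(m₁c₁ + m₂c₂) = 413 K.
ΔS₁ = m₁c₁ ln(T_f/T₁) = 71.208 × ln(413/693) = -36.86 J/K.
ΔS₂ = m₂c₂ ln(T_f/T₂) = 231.825 × ln(413/327) = 54.13 J/K.
ΔS_total = -36.86 + 54.13 = 17.3 J/K.

ΔS_total = 17.3 J/K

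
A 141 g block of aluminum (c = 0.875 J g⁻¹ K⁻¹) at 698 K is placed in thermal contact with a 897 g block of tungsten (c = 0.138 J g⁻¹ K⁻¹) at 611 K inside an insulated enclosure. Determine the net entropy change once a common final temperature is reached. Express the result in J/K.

Energy balance: T_f = (m₁c₁T₁ + m₂c₂T₂)/(m₁c₁ + m₂c₂) = 654.43 K.
ΔS₁ = m₁c₁ ln(T_f/T₁) = 123.375 × ln(654.43/698) = -7.953 J/K.
ΔS₂ = m₂c₂ ln(T_f/T₂) = 123.786 × ln(654.43/611) = 8.5 J/K.
ΔS_total = -7.953 + 8.5 = 0.547 J/K.

ΔS_total = 0.547 J/K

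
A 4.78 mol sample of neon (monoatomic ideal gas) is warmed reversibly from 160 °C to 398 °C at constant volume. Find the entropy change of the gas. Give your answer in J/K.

In kelvin: T₁ = 433.15 K, T₂ = 671.15 K. At constant volume, ΔS = nC_V ln(T₂/T₁) with C_V = 3R/2 = 12.47 J mol⁻¹ K⁻¹.
ΔS = 4.78 × 12.47 × ln(671.15/433.15) = 26.1 J/K.

ΔS = 26.1 J/K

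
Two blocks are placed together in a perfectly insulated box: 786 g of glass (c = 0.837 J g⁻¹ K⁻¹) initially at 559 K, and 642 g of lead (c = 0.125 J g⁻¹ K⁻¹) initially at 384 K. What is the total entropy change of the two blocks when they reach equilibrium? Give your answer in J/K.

ΔS_total = 4.57 J/K

Energy balance: T_f = (m₁c₁T₁ + m₂c₂T₂)/(m₁c₁ + m₂c₂) = 539.97 K.
ΔS₁ = m₁c₁ ln(T_f/T₁) = 657.882 × ln(539.97/559) = -22.782 J/K.
ΔS₂ = m₂c₂ ln(T_f/T₂) = 80.25 × ln(539.97/384) = 27.355 J/K.
ΔS_total = -22.782 + 27.355 = 4.57 J/K.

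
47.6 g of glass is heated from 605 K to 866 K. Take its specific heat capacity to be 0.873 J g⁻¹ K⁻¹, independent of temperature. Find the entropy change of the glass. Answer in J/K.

ΔS = 14.9 J/K

ΔS = ∫dQ_rev/T = m c ln(T₂/T₁) = 47.6 × 0.873 × ln(866/605) = 14.9 J/K.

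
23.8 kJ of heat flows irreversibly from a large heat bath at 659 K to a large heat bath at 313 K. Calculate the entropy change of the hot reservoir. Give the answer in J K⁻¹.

ΔS_hot = -36.1 J/K

The hot reservoir loses heat Q, so ΔS_hot = −Q/T_H = −23800/659 = -36.1 J/K.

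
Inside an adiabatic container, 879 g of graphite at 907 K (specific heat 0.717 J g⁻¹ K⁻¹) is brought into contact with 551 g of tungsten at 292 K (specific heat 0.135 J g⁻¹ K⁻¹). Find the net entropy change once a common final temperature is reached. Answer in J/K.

ΔS_total = 32 J/K

Energy balance: T_f = (m₁c₁T₁ + m₂c₂T₂)/(m₁c₁ + m₂c₂) = 842.08 K.
ΔS₁ = m₁c₁ ln(T_f/T₁) = 630.243 × ln(842.08/907) = -46.81 J/K.
ΔS₂ = m₂c₂ ln(T_f/T₂) = 74.385 × ln(842.08/292) = 78.78 J/K.
ΔS_total = -46.81 + 78.78 = 32 J/K.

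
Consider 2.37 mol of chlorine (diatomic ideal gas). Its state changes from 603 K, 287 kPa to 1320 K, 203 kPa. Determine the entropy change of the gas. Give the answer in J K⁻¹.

ΔS = nC_p ln(T₂/T₁) − nR ln(P₂/P₁), with C_p = 7R/2 = 29.1 J mol⁻¹ K⁻¹ for a diatomic ideal gas.
ΔS = 2.37 × [29.1 × ln(1320/603) − 8.314 × ln(203/287)] = 60.9 J/K.

ΔS = 60.9 J/K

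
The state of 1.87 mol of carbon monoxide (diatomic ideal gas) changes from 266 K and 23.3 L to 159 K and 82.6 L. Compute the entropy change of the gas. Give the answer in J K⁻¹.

ΔS = -0.325 J/K

Entropy is a state function: ΔS = nC_V ln(T₂/T₁) + nR ln(V₂/V₁), with C_V = 5R/2 = 20.79 J mol⁻¹ K⁻¹ for a diatomic ideal gas.
ΔS = 1.87 × [20.79 × ln(159/266) + 8.314 × ln(82.6/23.3)] = -0.325 J/K.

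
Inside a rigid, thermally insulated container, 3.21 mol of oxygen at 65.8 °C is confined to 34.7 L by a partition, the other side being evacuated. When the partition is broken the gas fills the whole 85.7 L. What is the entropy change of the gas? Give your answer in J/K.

ΔS_gas = 24.1 J/K

No heat is exchanged and no work is done, so the ideal-gas temperature stays constant.
Entropy is a state function; using a reversible isothermal path, ΔS_gas = nR ln(V₂/V₁) = 3.21 × 8.314 × ln(85.7/34.7) = 24.1 J/K.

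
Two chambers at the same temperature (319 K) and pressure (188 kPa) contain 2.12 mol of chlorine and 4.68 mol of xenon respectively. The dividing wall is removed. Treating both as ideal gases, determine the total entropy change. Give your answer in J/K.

Mole fractions: x_A = 2.12/6.8 = 0.312, x_B = 0.688.
ΔS_mix = −R(n_A ln x_A + n_B ln x_B) = −8.314 × (2.12 ln 0.312 + 4.68 ln 0.688) = 35.1 J/K.

ΔS_mix = 35.1 J/K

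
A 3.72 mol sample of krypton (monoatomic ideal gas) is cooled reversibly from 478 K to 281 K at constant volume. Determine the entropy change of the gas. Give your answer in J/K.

At constant volume, ΔS = nC_V ln(T₂/T₁) with C_V = 3R/2 = 12.47 J mol⁻¹ K⁻¹.
ΔS = 3.72 × 12.47 × ln(281/478) = -24.6 J/K.

ΔS = -24.6 J/K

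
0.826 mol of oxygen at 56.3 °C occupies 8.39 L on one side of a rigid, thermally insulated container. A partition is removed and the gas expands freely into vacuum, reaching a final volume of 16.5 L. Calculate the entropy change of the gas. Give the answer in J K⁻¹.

No heat is exchanged and no work is done, so the ideal-gas temperature stays constant.
Entropy is a state function; using a reversible isothermal path, ΔS_gas = nR ln(V₂/V₁) = 0.826 × 8.314 × ln(16.5/8.39) = 4.64 J/K.

ΔS_gas = 4.64 J/K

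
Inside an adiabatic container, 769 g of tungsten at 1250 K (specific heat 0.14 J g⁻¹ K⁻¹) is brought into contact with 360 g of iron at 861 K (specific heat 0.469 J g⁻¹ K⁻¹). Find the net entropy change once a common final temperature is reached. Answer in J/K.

ΔS_total = 4.67 J/K

Energy balance: T_f = (m₁c₁T₁ + m₂c₂T₂)/(m₁c₁ + m₂c₂) = 1012.5 K.
ΔS₁ = m₁c₁ ln(T_f/T₁) = 107.66 × ln(1012.5/1250) = -22.69 J/K.
ΔS₂ = m₂c₂ ln(T_f/T₂) = 168.84 × ln(1012.5/861) = 27.36 J/K.
ΔS_total = -22.69 + 27.36 = 4.67 J/K.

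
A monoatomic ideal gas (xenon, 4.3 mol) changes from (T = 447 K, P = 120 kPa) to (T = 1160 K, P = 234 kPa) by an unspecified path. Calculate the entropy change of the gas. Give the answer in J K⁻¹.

ΔS = 61.4 J/K

ΔS = nC_p ln(T₂/T₁) − nR ln(P₂/P₁), with C_p = 5R/2 = 20.79 J mol⁻¹ K⁻¹ for a monoatomic ideal gas.
ΔS = 4.3 × [20.79 × ln(1160/447) − 8.314 × ln(234/120)] = 61.4 J/K.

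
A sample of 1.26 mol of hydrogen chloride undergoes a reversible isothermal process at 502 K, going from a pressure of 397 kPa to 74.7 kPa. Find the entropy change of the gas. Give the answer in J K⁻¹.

For an isothermal ideal gas ΔS_gas = nR ln(P₁/P₂) = 1.26 × 8.314 × ln(397/74.7) = 17.5 J/K.

ΔS_gas = 17.5 J/K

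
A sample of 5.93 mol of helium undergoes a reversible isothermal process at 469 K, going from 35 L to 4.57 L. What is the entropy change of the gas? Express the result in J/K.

For an isothermal ideal gas ΔS_gas = nR ln(V₂/V₁) = 5.93 × 8.314 × ln(4.57/35) = -100 J/K.

ΔS_gas = -100 J/K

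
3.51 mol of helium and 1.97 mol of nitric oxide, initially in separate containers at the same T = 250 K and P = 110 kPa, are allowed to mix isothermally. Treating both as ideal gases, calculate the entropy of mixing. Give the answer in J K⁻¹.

ΔS_mix = 29.8 J/K

Mole fractions: x_A = 3.51/5.48 = 0.641, x_B = 0.359.
ΔS_mix = −R(n_A ln x_A + n_B ln x_B) = −8.314 × (3.51 ln 0.641 + 1.97 ln 0.359) = 29.8 J/K.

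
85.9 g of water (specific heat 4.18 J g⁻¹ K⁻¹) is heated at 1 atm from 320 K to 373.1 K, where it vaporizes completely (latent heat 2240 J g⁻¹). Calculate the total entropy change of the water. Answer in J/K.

ΔS = 571 J/K

Warming step: ΔS₁ = m c ln(T_tr/T_i) = 85.9 × 4.18 × ln(373.1/320) = 55.13 J/K.
Phase change: ΔS₂ = +mL/T_tr = 85.9 × 2240 / 373.1 = 515.7 J/K.
ΔS_total = (55.13) + (515.7) = 571 J/K.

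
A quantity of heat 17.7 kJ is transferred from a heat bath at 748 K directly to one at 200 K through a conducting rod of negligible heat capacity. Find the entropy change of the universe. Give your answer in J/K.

ΔS_total = 64.8 J/K

ΔS_hot = −Q/T_H = −17700/748 = -23.66 J/K and ΔS_cold = +Q/T_C = 17700/200 = 88.5 J/K.
ΔS_total = -23.66 + 88.5 = 64.8 J/K, positive as the second law requires.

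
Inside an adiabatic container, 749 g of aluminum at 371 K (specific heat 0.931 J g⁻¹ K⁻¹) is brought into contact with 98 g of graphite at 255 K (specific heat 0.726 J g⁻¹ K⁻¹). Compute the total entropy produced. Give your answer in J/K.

Energy balance: T_f = (m₁c₁T₁ + m₂c₂T₂)/(m₁c₁ + m₂c₂) = 360.26 K.
ΔS₁ = m₁c₁ ln(T_f/T₁) = 697.319 × ln(360.26/371) = -20.484 J/K.
ΔS₂ = m₂c₂ ln(T_f/T₂) = 71.148 × ln(360.26/255) = 24.586 J/K.
ΔS_total = -20.484 + 24.586 = 4.1 J/K.

ΔS_total = 4.1 J/K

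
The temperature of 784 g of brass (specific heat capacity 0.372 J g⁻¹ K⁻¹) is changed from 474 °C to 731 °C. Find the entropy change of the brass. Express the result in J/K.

ΔS = 86.2 J/K

In kelvin: T₁ = 747.15 K, T₂ = 1004.15 K. ΔS = ∫dQ_rev/T = m c ln(T₂/T₁) = 784 × 0.372 × ln(1004.15/747.15) = 86.2 J/K.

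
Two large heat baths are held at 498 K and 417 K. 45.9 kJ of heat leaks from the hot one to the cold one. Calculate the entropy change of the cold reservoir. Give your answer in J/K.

The cold reservoir gains heat Q, so ΔS_cold = +Q/T_C = 45900/417 = 110 J/K.

ΔS_cold = 110 J/K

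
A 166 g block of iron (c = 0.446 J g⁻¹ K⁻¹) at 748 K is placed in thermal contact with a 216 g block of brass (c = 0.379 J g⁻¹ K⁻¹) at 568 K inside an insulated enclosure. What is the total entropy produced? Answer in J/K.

Energy balance: T_f = (m₁c₁T₁ + m₂c₂T₂)/(m₁c₁ + m₂c₂) = 653.48 K.
ΔS₁ = m₁c₁ ln(T_f/T₁) = 74.036 × ln(653.48/748) = -10 J/K.
ΔS₂ = m₂c₂ ln(T_f/T₂) = 81.864 × ln(653.48/568) = 11.48 J/K.
ΔS_total = -10 + 11.48 = 1.48 J/K.

ΔS_total = 1.48 J/K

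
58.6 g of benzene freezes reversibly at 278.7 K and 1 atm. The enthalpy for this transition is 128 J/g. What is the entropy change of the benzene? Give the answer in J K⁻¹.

ΔS = -26.9 J/K

Heat released by the substance: Q = −mL = −58.6 × 128 = −7500.8 J.
At constant T, ΔS = Q_rev/T = −7500.8 / 278.7 = -26.9 J/K.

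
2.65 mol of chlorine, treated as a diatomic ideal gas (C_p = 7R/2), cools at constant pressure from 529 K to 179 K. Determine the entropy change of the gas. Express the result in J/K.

ΔS = -83.6 J/K

At constant pressure, ΔS = nC_p ln(T₂/T₁) with C_p = 7R/2 = 29.1 J mol⁻¹ K⁻¹.
ΔS = 2.65 × 29.1 × ln(179/529) = -83.6 J/K.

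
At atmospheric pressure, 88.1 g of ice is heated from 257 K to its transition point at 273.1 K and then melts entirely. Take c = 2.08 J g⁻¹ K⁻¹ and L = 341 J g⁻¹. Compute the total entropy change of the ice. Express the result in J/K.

ΔS = 121 J/K

Warming step: ΔS₁ = m c ln(T_tr/T_i) = 88.1 × 2.08 × ln(273.1/257) = 11.13 J/K.
Phase change: ΔS₂ = +mL/T_tr = 88.1 × 341 / 273.1 = 110 J/K.
ΔS_total = (11.13) + (110) = 121 J/K.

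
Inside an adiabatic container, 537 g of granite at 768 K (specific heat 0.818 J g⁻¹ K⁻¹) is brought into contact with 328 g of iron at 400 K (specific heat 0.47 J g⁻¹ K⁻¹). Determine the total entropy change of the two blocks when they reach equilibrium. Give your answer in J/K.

ΔS_total = 21.7 J/K

Energy balance: T_f = (m₁c₁T₁ + m₂c₂T₂)/(m₁c₁ + m₂c₂) = 672.4 K.
ΔS₁ = m₁c₁ ln(T_f/T₁) = 439.266 × ln(672.4/768) = -58.39 J/K.
ΔS₂ = m₂c₂ ln(T_f/T₂) = 154.16 × ln(672.4/400) = 80.07 J/K.
ΔS_total = -58.39 + 80.07 = 21.7 J/K.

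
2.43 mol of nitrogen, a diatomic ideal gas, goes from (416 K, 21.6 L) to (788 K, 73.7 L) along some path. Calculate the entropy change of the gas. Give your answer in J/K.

ΔS = 57.1 J/K

Entropy is a state function: ΔS = nC_V ln(T₂/T₁) + nR ln(V₂/V₁), with C_V = 5R/2 = 20.79 J mol⁻¹ K⁻¹ for a diatomic ideal gas.
ΔS = 2.43 × [20.79 × ln(788/416) + 8.314 × ln(73.7/21.6)] = 57.1 J/K.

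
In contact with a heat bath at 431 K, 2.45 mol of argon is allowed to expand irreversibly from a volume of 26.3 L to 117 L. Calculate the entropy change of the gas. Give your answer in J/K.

ΔS_gas = 30.4 J/K

Entropy is a state function, so ΔS_gas depends only on the end states.
For an isothermal ideal gas ΔS_gas = nR ln(V₂/V₁) = 2.45 × 8.314 × ln(117/26.3) = 30.4 J/K.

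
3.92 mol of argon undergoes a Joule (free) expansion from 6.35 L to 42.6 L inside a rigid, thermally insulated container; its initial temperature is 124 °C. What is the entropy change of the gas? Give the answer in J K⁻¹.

No heat is exchanged and no work is done, so the ideal-gas temperature stays constant.
Entropy is a state function; using a reversible isothermal path, ΔS_gas = nR ln(V₂/V₁) = 3.92 × 8.314 × ln(42.6/6.35) = 62 J/K.

ΔS_gas = 62 J/K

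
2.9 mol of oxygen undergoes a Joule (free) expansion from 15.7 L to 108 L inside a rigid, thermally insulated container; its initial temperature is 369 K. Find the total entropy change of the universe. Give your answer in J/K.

No heat is exchanged and no work is done, so the ideal-gas temperature stays constant.
Entropy is a state function; using a reversible isothermal path, ΔS_gas = nR ln(V₂/V₁) = 2.9 × 8.314 × ln(108/15.7) = 46.5 J/K.
The insulated surroundings exchange no heat, so ΔS_surr = 0 and ΔS_universe = ΔS_gas.

ΔS_universe = 46.5 J/K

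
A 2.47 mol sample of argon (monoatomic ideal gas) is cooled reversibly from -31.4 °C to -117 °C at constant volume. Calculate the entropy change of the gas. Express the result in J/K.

In kelvin: T₁ = 241.75 K, T₂ = 156.15 K. At constant volume, ΔS = nC_V ln(T₂/T₁) with C_V = 3R/2 = 12.47 J mol⁻¹ K⁻¹.
ΔS = 2.47 × 12.47 × ln(156.15/241.75) = -13.5 J/K.

ΔS = -13.5 J/K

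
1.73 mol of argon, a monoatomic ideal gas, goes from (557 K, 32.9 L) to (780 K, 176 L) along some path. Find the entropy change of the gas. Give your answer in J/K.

ΔS = 31.4 J/K

Entropy is a state function: ΔS = nC_V ln(T₂/T₁) + nR ln(V₂/V₁), with C_V = 3R/2 = 12.47 J mol⁻¹ K⁻¹ for a monoatomic ideal gas.
ΔS = 1.73 × [12.47 × ln(780/557) + 8.314 × ln(176/32.9)] = 31.4 J/K.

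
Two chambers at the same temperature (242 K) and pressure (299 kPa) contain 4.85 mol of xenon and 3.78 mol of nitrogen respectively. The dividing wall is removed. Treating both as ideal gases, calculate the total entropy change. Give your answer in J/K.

ΔS_mix = 49.2 J/K

Mole fractions: x_A = 4.85/8.63 = 0.562, x_B = 0.438.
ΔS_mix = −R(n_A ln x_A + n_B ln x_B) = −8.314 × (4.85 ln 0.562 + 3.78 ln 0.438) = 49.2 J/K.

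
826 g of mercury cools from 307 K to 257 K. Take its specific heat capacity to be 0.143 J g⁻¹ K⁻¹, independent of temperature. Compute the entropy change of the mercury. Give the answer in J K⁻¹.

ΔS = -21 J/K

ΔS = ∫dQ_rev/T = m c ln(T₂/T₁) = 826 × 0.143 × ln(257/307) = -21 J/K.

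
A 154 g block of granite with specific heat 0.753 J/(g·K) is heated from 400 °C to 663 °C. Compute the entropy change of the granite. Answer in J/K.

In kelvin: T₁ = 673.15 K, T₂ = 936.15 K. ΔS = ∫dQ_rev/T = m c ln(T₂/T₁) = 154 × 0.753 × ln(936.15/673.15) = 38.2 J/K.

ΔS = 38.2 J/K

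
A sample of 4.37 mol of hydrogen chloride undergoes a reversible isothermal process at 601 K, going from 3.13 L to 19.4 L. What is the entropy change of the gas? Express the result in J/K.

ΔS_gas = 66.3 J/K

For an isothermal ideal gas ΔS_gas = nR ln(V₂/V₁) = 4.37 × 8.314 × ln(19.4/3.13) = 66.3 J/K.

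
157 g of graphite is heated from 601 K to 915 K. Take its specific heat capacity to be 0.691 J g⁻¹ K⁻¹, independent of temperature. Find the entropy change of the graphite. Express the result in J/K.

ΔS = ∫dQ_rev/T = m c ln(T₂/T₁) = 157 × 0.691 × ln(915/601) = 45.6 J/K.

ΔS = 45.6 J/K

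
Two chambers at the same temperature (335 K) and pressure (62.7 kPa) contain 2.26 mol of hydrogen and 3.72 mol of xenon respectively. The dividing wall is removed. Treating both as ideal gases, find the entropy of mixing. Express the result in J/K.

ΔS_mix = 33 J/K

Mole fractions: x_A = 2.26/5.98 = 0.378, x_B = 0.622.
ΔS_mix = −R(n_A ln x_A + n_B ln x_B) = −8.314 × (2.26 ln 0.378 + 3.72 ln 0.622) = 33 J/K.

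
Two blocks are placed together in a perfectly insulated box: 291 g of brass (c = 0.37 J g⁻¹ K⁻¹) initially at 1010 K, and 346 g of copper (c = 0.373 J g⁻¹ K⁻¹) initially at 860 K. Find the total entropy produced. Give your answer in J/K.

Energy balance: T_f = (m₁c₁T₁ + m₂c₂T₂)/(m₁c₁ + m₂c₂) = 928.22 K.
ΔS₁ = m₁c₁ ln(T_f/T₁) = 107.67 × ln(928.22/1010) = -9.091 J/K.
ΔS₂ = m₂c₂ ln(T_f/T₂) = 129.058 × ln(928.22/860) = 9.852 J/K.
ΔS_total = -9.091 + 9.852 = 0.761 J/K.

ΔS_total = 0.761 J/K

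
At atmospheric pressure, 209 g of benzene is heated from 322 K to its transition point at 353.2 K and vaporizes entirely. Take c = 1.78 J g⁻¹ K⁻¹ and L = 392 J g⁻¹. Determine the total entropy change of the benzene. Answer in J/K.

ΔS = 266 J/K

Warming step: ΔS₁ = m c ln(T_tr/T_i) = 209 × 1.78 × ln(353.2/322) = 34.41 J/K.
Phase change: ΔS₂ = +mL/T_tr = 209 × 392 / 353.2 = 232 J/K.
ΔS_total = (34.41) + (232) = 266 J/K.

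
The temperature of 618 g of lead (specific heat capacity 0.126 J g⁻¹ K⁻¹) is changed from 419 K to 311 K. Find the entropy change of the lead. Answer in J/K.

ΔS = ∫dQ_rev/T = m c ln(T₂/T₁) = 618 × 0.126 × ln(311/419) = -23.2 J/K.

ΔS = -23.2 J/K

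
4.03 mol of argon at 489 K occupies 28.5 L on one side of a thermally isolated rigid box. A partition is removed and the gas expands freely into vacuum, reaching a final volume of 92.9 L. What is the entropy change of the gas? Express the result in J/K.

ΔS_gas = 39.6 J/K

For an ideal gas in free expansion Q = 0 and W = 0, so T is unchanged.
Entropy is a state function; using a reversible isothermal path, ΔS_gas = nR ln(V₂/V₁) = 4.03 × 8.314 × ln(92.9/28.5) = 39.6 J/K.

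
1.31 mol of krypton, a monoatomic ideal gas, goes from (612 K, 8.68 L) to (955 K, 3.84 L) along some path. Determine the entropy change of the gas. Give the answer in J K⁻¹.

Entropy is a state function: ΔS = nC_V ln(T₂/T₁) + nR ln(V₂/V₁), with C_V = 3R/2 = 12.47 J mol⁻¹ K⁻¹ for a monoatomic ideal gas.
ΔS = 1.31 × [12.47 × ln(955/612) + 8.314 × ln(3.84/8.68)] = -1.61 J/K.

ΔS = -1.61 J/K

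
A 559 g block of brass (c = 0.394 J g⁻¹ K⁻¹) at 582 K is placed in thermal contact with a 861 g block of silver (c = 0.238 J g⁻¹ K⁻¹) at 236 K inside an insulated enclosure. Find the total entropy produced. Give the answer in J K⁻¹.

Energy balance: T_f = (m₁c₁T₁ + m₂c₂T₂)/(m₁c₁ + m₂c₂) = 415.24 K.
ΔS₁ = m₁c₁ ln(T_f/T₁) = 220.246 × ln(415.24/582) = -74.36 J/K.
ΔS₂ = m₂c₂ ln(T_f/T₂) = 204.918 × ln(415.24/236) = 115.8 J/K.
ΔS_total = -74.36 + 115.8 = 41.4 J/K.

ΔS_total = 41.4 J/K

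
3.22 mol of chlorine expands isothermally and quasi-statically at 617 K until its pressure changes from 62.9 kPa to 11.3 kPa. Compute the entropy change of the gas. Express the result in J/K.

ΔS_gas = 46 J/K

For an isothermal ideal gas ΔS_gas = nR ln(P₁/P₂) = 3.22 × 8.314 × ln(62.9/11.3) = 46 J/K.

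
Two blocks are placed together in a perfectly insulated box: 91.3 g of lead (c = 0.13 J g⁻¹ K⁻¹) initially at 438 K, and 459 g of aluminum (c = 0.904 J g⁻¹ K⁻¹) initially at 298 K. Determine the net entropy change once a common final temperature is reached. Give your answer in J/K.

ΔS_total = 0.969 J/K

Energy balance: T_f = (m₁c₁T₁ + m₂c₂T₂)/(m₁c₁ + m₂c₂) = 301.89 K.
ΔS₁ = m₁c₁ ln(T_f/T₁) = 11.869 × ln(301.89/438) = -4.417 J/K.
ΔS₂ = m₂c₂ ln(T_f/T₂) = 414.936 × ln(301.89/298) = 5.386 J/K.
ΔS_total = -4.417 + 5.386 = 0.969 J/K.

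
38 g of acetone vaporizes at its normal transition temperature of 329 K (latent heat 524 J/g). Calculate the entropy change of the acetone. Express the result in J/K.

Heat absorbed by the substance: Q = mL = 38 × 524 = 19912 J.
At constant T, ΔS = Q_rev/T = 19912 / 329 = 60.5 J/K.

ΔS = 60.5 J/K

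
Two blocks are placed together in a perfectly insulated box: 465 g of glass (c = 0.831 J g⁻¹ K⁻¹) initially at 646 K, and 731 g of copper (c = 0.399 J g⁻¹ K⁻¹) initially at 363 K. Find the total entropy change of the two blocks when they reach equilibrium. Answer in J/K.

ΔS_total = 26.5 J/K

Energy balance: T_f = (m₁c₁T₁ + m₂c₂T₂)/(m₁c₁ + m₂c₂) = 524.27 K.
ΔS₁ = m₁c₁ ln(T_f/T₁) = 386.415 × ln(524.27/646) = -80.68 J/K.
ΔS₂ = m₂c₂ ln(T_f/T₂) = 291.669 × ln(524.27/363) = 107.2 J/K.
ΔS_total = -80.68 + 107.2 = 26.5 J/K.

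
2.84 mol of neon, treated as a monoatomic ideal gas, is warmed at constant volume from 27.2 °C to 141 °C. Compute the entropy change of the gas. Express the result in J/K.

In kelvin: T₁ = 300.35 K, T₂ = 414.15 K. At constant volume, ΔS = nC_V ln(T₂/T₁) with C_V = 3R/2 = 12.47 J mol⁻¹ K⁻¹.
ΔS = 2.84 × 12.47 × ln(414.15/300.35) = 11.4 J/K.

ΔS = 11.4 J/K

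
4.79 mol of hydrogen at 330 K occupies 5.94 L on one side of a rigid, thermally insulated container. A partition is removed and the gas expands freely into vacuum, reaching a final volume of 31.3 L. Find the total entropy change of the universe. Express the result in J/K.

ΔS_universe = 66.2 J/K

For an ideal gas in free expansion Q = 0 and W = 0, so T is unchanged.
Entropy is a state function; using a reversible isothermal path, ΔS_gas = nR ln(V₂/V₁) = 4.79 × 8.314 × ln(31.3/5.94) = 66.2 J/K.
The insulated surroundings exchange no heat, so ΔS_surr = 0 and ΔS_universe = ΔS_gas.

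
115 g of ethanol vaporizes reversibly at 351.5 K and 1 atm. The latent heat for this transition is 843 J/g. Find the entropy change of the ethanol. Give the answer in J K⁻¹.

ΔS = 276 J/K

Heat absorbed by the substance: Q = mL = 115 × 843 = 96945 J.
At constant T, ΔS = Q_rev/T = 96945 / 351.5 = 276 J/K.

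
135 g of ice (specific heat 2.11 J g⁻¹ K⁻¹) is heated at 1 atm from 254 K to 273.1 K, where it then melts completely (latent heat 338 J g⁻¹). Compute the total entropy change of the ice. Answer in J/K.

Warming step: ΔS₁ = m c ln(T_tr/T_i) = 135 × 2.11 × ln(273.1/254) = 20.65 J/K.
Phase change: ΔS₂ = +mL/T_tr = 135 × 338 / 273.1 = 167.1 J/K.
ΔS_total = (20.65) + (167.1) = 188 J/K.

ΔS = 188 J/K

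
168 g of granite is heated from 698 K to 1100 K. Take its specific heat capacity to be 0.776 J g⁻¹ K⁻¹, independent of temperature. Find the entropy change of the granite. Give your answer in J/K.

ΔS = 59.3 J/K

ΔS = ∫dQ_rev/T = m c ln(T₂/T₁) = 168 × 0.776 × ln(1100/698) = 59.3 J/K.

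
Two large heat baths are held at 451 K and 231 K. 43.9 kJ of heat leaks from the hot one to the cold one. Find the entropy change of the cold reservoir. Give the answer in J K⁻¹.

The cold reservoir gains heat Q, so ΔS_cold = +Q/T_C = 43900/231 = 190 J/K.

ΔS_cold = 190 J/K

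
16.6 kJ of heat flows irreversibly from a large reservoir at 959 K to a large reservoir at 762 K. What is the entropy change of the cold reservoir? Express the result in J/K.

ΔS_cold = 21.8 J/K

The cold reservoir gains heat Q, so ΔS_cold = +Q/T_C = 16600/762 = 21.8 J/K.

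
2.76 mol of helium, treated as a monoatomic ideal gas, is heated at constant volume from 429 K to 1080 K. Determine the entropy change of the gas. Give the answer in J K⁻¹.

ΔS = 31.8 J/K

At constant volume, ΔS = nC_V ln(T₂/T₁) with C_V = 3R/2 = 12.47 J mol⁻¹ K⁻¹.
ΔS = 2.76 × 12.47 × ln(1080/429) = 31.8 J/K.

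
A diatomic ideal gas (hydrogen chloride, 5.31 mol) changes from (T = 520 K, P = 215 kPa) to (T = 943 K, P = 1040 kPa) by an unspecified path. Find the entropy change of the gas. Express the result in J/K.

ΔS = nC_p ln(T₂/T₁) − nR ln(P₂/P₁), with C_p = 7R/2 = 29.1 J mol⁻¹ K⁻¹ for a diatomic ideal gas.
ΔS = 5.31 × [29.1 × ln(943/520) − 8.314 × ln(1040/215)] = 22.4 J/K.

ΔS = 22.4 J/K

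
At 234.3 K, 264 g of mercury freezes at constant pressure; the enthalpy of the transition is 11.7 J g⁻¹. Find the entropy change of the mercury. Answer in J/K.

ΔS = -13.2 J/K

Heat released by the substance: Q = −mL = −264 × 11.7 = −3088.8 J.
At constant T, ΔS = Q_rev/T = −3088.8 / 234.3 = -13.2 J/K.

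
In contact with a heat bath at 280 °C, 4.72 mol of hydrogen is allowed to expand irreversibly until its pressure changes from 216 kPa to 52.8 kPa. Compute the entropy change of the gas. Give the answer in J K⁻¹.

Entropy is a state function, so ΔS_gas depends only on the end states.
For an isothermal ideal gas ΔS_gas = nR ln(P₁/P₂) = 4.72 × 8.314 × ln(216/52.8) = 55.3 J/K.

ΔS_gas = 55.3 J/K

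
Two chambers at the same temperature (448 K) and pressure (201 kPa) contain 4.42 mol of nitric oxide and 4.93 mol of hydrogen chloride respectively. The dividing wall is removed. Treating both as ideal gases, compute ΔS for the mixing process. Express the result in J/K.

ΔS_mix = 53.8 J/K

Mole fractions: x_A = 4.42/9.35 = 0.473, x_B = 0.527.
ΔS_mix = −R(n_A ln x_A + n_B ln x_B) = −8.314 × (4.42 ln 0.473 + 4.93 ln 0.527) = 53.8 J/K.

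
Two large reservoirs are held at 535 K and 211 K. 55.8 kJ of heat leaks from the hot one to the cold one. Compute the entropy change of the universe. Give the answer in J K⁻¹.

ΔS_total = 160 J/K

ΔS_hot = −Q/T_H = −55800/535 = -104.3 J/K and ΔS_cold = +Q/T_C = 55800/211 = 264.5 J/K.
ΔS_total = -104.3 + 264.5 = 160 J/K, positive as the second law requires.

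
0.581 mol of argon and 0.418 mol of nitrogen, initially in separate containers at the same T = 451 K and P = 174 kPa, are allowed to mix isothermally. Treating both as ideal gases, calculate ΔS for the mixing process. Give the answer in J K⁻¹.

ΔS_mix = 5.65 J/K

Mole fractions: x_A = 0.581/0.999 = 0.582, x_B = 0.418.
ΔS_mix = −R(n_A ln x_A + n_B ln x_B) = −8.314 × (0.581 ln 0.582 + 0.418 ln 0.418) = 5.65 J/K.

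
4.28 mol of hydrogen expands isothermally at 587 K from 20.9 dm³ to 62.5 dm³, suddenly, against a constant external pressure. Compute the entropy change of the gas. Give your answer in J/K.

ΔS_gas = 39 J/K

Entropy is a state function, so ΔS_gas depends only on the end states.
For an isothermal ideal gas ΔS_gas = nR ln(V₂/V₁) = 4.28 × 8.314 × ln(62.5/20.9) = 39 J/K.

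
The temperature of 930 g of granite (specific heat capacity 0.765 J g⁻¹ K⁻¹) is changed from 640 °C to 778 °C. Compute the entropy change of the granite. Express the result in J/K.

In kelvin: T₁ = 913.15 K, T₂ = 1051.15 K. ΔS = ∫dQ_rev/T = m c ln(T₂/T₁) = 930 × 0.765 × ln(1051.15/913.15) = 100 J/K.

ΔS = 100 J/K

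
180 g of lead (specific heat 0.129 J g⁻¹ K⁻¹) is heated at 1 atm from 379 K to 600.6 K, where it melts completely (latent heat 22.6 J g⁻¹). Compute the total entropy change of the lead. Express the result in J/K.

Warming step: ΔS₁ = m c ln(T_tr/T_i) = 180 × 0.129 × ln(600.6/379) = 10.69 J/K.
Phase change: ΔS₂ = +mL/T_tr = 180 × 22.6 / 600.6 = 6.773 J/K.
ΔS_total = (10.69) + (6.773) = 17.5 J/K.

ΔS = 17.5 J/K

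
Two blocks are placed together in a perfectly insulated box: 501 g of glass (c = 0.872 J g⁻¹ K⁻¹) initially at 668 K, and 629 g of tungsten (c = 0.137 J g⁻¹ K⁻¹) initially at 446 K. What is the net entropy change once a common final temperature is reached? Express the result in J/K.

ΔS_total = 5.36 J/K

Energy balance: T_f = (m₁c₁T₁ + m₂c₂T₂)/(m₁c₁ + m₂c₂) = 631.42 K.
ΔS₁ = m₁c₁ ln(T_f/T₁) = 436.872 × ln(631.42/668) = -24.6 J/K.
ΔS₂ = m₂c₂ ln(T_f/T₂) = 86.173 × ln(631.42/446) = 29.96 J/K.
ΔS_total = -24.6 + 29.96 = 5.36 J/K.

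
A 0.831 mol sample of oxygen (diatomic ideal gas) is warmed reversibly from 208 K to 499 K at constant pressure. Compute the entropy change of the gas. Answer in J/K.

ΔS = 21.2 J/K

At constant pressure, ΔS = nC_p ln(T₂/T₁) with C_p = 7R/2 = 29.1 J mol⁻¹ K⁻¹.
ΔS = 0.831 × 29.1 × ln(499/208) = 21.2 J/K.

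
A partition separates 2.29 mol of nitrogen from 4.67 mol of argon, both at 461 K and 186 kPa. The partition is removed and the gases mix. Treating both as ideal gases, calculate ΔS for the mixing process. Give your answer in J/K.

ΔS_mix = 36.7 J/K

Mole fractions: x_A = 2.29/6.96 = 0.329, x_B = 0.671.
ΔS_mix = −R(n_A ln x_A + n_B ln x_B) = −8.314 × (2.29 ln 0.329 + 4.67 ln 0.671) = 36.7 J/K.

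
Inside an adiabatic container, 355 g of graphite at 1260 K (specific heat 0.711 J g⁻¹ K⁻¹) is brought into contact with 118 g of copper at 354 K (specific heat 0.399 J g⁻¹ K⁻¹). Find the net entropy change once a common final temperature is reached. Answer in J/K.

Energy balance: T_f = (m₁c₁T₁ + m₂c₂T₂)/(m₁c₁ + m₂c₂) = 1117.6 K.
ΔS₁ = m₁c₁ ln(T_f/T₁) = 252.405 × ln(1117.6/1260) = -30.278 J/K.
ΔS₂ = m₂c₂ ln(T_f/T₂) = 47.082 × ln(1117.6/354) = 54.126 J/K.
ΔS_total = -30.278 + 54.126 = 23.8 J/K.

ΔS_total = 23.8 J/K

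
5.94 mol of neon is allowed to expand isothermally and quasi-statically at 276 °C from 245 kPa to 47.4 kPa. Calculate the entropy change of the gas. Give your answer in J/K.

ΔS_gas = 81.1 J/K

For an isothermal ideal gas ΔS_gas = nR ln(P₁/P₂) = 5.94 × 8.314 × ln(245/47.4) = 81.1 J/K.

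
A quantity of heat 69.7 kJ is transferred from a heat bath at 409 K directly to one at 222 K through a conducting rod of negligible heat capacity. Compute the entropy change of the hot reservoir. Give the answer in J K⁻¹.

ΔS_hot = -170 J/K

The hot reservoir loses heat Q, so ΔS_hot = −Q/T_H = −69700/409 = -170 J/K.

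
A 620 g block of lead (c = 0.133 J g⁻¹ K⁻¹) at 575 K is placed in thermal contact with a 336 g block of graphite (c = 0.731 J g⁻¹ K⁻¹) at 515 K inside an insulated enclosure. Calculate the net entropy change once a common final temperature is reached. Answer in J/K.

Energy balance: T_f = (m₁c₁T₁ + m₂c₂T₂)/(m₁c₁ + m₂c₂) = 530.08 K.
ΔS₁ = m₁c₁ ln(T_f/T₁) = 82.46 × ln(530.08/575) = -6.707 J/K.
ΔS₂ = m₂c₂ ln(T_f/T₂) = 245.616 × ln(530.08/515) = 7.089 J/K.
ΔS_total = -6.707 + 7.089 = 0.382 J/K.

ΔS_total = 0.382 J/K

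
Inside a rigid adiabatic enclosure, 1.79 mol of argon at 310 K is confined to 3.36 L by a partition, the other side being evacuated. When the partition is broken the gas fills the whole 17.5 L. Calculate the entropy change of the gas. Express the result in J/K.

ΔS_gas = 24.6 J/K

No heat is exchanged and no work is done, so the ideal-gas temperature stays constant.
Entropy is a state function; using a reversible isothermal path, ΔS_gas = nR ln(V₂/V₁) = 1.79 × 8.314 × ln(17.5/3.36) = 24.6 J/K.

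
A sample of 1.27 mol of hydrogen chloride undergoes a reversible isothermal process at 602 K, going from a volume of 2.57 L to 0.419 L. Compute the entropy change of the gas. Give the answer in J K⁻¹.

For an isothermal ideal gas ΔS_gas = nR ln(V₂/V₁) = 1.27 × 8.314 × ln(0.419/2.57) = -19.2 J/K.

ΔS_gas = -19.2 J/K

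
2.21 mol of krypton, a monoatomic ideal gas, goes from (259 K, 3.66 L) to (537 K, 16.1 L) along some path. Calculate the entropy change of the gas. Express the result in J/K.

ΔS = 47.3 J/K

Entropy is a state function: ΔS = nC_V ln(T₂/T₁) + nR ln(V₂/V₁), with C_V = 3R/2 = 12.47 J mol⁻¹ K⁻¹ for a monoatomic ideal gas.
ΔS = 2.21 × [12.47 × ln(537/259) + 8.314 × ln(16.1/3.66)] = 47.3 J/K.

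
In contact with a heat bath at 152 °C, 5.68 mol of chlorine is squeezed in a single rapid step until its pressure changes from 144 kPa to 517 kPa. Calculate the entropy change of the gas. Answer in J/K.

ΔS_gas = -60.4 J/K

Entropy is a state function, so ΔS_gas depends only on the end states.
For an isothermal ideal gas ΔS_gas = nR ln(P₁/P₂) = 5.68 × 8.314 × ln(144/517) = -60.4 J/K.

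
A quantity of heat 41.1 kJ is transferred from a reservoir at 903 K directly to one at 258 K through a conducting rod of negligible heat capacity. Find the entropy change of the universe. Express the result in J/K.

ΔS_total = 114 J/K

ΔS_hot = −Q/T_H = −41100/903 = -45.51 J/K and ΔS_cold = +Q/T_C = 41100/258 = 159.3 J/K.
ΔS_total = -45.51 + 159.3 = 114 J/K, positive as the second law requires.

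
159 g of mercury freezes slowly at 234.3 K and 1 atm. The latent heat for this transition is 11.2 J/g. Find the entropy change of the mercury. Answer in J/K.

ΔS = -7.6 J/K

Heat released by the substance: Q = −mL = −159 × 11.2 = −1780.8 J.
At constant T, ΔS = Q_rev/T = −1780.8 / 234.3 = -7.6 J/K.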